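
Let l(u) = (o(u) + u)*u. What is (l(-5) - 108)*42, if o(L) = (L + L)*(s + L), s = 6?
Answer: -1386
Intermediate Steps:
o(L) = 2*L*(6 + L) (o(L) = (L + L)*(6 + L) = (2*L)*(6 + L) = 2*L*(6 + L))
l(u) = u*(u + 2*u*(6 + u)) (l(u) = (2*u*(6 + u) + u)*u = (u + 2*u*(6 + u))*u = u*(u + 2*u*(6 + u)))
(l(-5) - 108)*42 = ((-5)²*(13 + 2*(-5)) - 108)*42 = (25*(13 - 10) - 108)*42 = (25*3 - 108)*42 = (75 - 108)*42 = -33*42 = -1386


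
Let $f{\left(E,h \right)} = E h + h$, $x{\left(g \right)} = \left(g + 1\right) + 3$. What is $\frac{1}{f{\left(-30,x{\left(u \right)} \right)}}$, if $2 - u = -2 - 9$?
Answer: $- \frac{1}{493} \approx -0.0020284$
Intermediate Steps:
$u = 13$ ($u = 2 - \left(-2 - 9\right) = 2 - -11 = 2 + 11 = 13$)
$x{\left(g \right)} = 4 + g$ ($x{\left(g \right)} = \left(1 + g\right) + 3 = 4 + g$)
$f{\left(E,h \right)} = h + E h$
$\frac{1}{f{\left(-30,x{\left(u \right)} \right)}} = \frac{1}{\left(4 + 13\right) \left(1 - 30\right)} = \frac{1}{17 \left(-29\right)} = \frac{1}{-493} = - \frac{1}{493}$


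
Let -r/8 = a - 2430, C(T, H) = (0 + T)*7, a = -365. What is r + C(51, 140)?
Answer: 22717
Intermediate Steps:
C(T, H) = 7*T (C(T, H) = T*7 = 7*T)
r = 22360 (r = -8*(-365 - 2430) = -8*(-2795) = 22360)
r + C(51, 140) = 22360 + 7*51 = 22360 + 357 = 22717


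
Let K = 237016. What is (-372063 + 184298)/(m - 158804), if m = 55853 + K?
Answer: -37553/26813 ≈ -1.4006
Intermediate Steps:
m = 292869 (m = 55853 + 237016 = 292869)
(-372063 + 184298)/(m - 158804) = (-372063 + 184298)/(292869 - 158804) = -187765/134065 = -187765*1/134065 = -37553/26813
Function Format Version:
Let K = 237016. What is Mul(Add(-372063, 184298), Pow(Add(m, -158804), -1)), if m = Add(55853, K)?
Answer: Rational(-37553, 26813) ≈ -1.4006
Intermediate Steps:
m = 292869 (m = Add(55853, 237016) = 292869)
Mul(Add(-372063, 184298), Pow(Add(m, -158804), -1)) = Mul(Add(-372063, 184298), Pow(Add(292869, -158804), -1)) = Mul(-187765, Pow(134065, -1)) = Mul(-187765, Rational(1, 134065)) = Rational(-37553, 26813)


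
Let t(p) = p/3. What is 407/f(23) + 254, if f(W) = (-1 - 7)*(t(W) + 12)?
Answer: 118667/472 ≈ 251.41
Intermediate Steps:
t(p) = p/3 (t(p) = p*(⅓) = p/3)
f(W) = -96 - 8*W/3 (f(W) = (-1 - 7)*(W/3 + 12) = -8*(12 + W/3) = -96 - 8*W/3)
407/f(23) + 254 = 407/(-96 - 8/3*23) + 254 = 407/(-96 - 184/3) + 254 = 407/(-472/3) + 254 = 407*(-3/472) + 254 = -1221/472 + 254 = 118667/472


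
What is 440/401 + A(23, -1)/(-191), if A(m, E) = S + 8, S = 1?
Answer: 80431/76591 ≈ 1.0501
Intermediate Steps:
A(m, E) = 9 (A(m, E) = 1 + 8 = 9)
440/401 + A(23, -1)/(-191) = 440/401 + 9/(-191) = 440*(1/401) + 9*(-1/191) = 440/401 - 9/191 = 80431/76591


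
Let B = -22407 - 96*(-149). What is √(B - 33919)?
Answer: I*√42022 ≈ 204.99*I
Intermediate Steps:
B = -8103 (B = -22407 + 14304 = -8103)
√(B - 33919) = √(-8103 - 33919) = √(-42022) = I*√42022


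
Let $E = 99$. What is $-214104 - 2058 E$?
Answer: $-417846$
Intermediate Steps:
$-214104 - 2058 E = -214104 - 2058 \cdot 99 = -214104 - 203742 = -417846$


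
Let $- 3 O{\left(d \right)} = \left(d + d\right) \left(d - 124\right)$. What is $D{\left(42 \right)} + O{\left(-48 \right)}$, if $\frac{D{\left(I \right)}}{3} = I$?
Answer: $-5378$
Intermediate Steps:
$O{\left(d \right)} = - \frac{2 d \left(-124 + d\right)}{3}$ ($O{\left(d \right)} = - \frac{\left(d + d\right) \left(d - 124\right)}{3} = - \frac{2 d \left(-124 + d\right)}{3}$)
$D{\left(I \right)} = 3 I$
$D{\left(42 \right)} + O{\left(-48 \right)} = 3 \cdot 42 + \frac{2}{3} \left(-48\right) \left(124 - -48\right) = 126 + \frac{2}{3} \left(-48\right) \left(124 + 48\right) = 126 + \frac{2}{3} \left(-48\right) 172 = 126 - 5504 = -5378$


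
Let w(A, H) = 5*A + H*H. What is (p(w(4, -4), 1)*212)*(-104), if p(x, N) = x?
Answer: -793728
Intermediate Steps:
w(A, H) = H² + 5*A (w(A, H) = 5*A + H² = H² + 5*A)
(p(w(4, -4), 1)*212)*(-104) = (((-4)² + 5*4)*212)*(-104) = ((16 + 20)*212)*(-104) = (36*212)*(-104) = 7632*(-104) = -793728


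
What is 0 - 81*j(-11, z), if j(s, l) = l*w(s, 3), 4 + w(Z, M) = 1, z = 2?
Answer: 486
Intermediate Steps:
w(Z, M) = -3 (w(Z, M) = -4 + 1 = -3)
j(s, l) = -3*l (j(s, l) = l*(-3) = -3*l)
0 - 81*j(-11, z) = 0 - (-243)*2 = 0 - 81*(-6) = 0 + 486 = 486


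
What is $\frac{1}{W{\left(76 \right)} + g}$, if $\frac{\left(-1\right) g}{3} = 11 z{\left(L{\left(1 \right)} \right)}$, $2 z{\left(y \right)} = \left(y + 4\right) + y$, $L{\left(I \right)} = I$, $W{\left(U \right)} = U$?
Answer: $- \frac{1}{23} \approx -0.043478$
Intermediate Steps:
$z{\left(y \right)} = 2 + y$ ($z{\left(y \right)} = \frac{\left(y + 4\right) + y}{2} = \frac{\left(4 + y\right) + y}{2} = \frac{4 + 2 y}{2} = 2 + y$)
$g = -99$ ($g = - 3 \cdot 11 \left(2 + 1\right) = - 3 \cdot 11 \cdot 3 = \left(-3\right) 33 = -99$)
$\frac{1}{W{\left(76 \right)} + g} = \frac{1}{76 - 99} = \frac{1}{-23} = - \frac{1}{23}$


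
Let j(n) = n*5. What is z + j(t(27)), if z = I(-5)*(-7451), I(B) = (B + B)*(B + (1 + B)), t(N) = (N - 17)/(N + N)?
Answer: -18105905/27 ≈ -6.7059e+5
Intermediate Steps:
t(N) = (-17 + N)/(2*N) (t(N) = (-17 + N)/((2*N)) = (-17 + N)*(1/(2*N)) = (-17 + N)/(2*N))
I(B) = 2*B*(1 + 2*B) (I(B) = (2*B)*(1 + 2*B) = 2*B*(1 + 2*B))
j(n) = 5*n
z = -670590 (z = (2*(-5)*(1 + 2*(-5)))*(-7451) = (2*(-5)*(1 - 10))*(-7451) = (2*(-5)*(-9))*(-7451) = 90*(-7451) = -670590)
z + j(t(27)) = -670590 + 5*((½)*(-17 + 27)/27) = -670590 + 5*((½)*(1/27)*10) = -670590 + 5*(5/27) = -670590 + 25/27 = -18105905/27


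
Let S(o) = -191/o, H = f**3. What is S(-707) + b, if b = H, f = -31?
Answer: -21062046/707 ≈ -29791.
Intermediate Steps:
H = -29791 (H = (-31)**3 = -29791)
b = -29791
S(-707) + b = -191/(-707) - 29791 = -191*(-1/707) - 29791 = 191/707 - 29791 = -21062046/707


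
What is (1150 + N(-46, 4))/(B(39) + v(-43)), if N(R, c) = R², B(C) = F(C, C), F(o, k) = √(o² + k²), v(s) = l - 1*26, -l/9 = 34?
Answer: -542156/53591 - 63687*√2/53591 ≈ -11.797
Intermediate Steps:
l = -306 (l = -9*34 = -306)
v(s) = -332 (v(s) = -306 - 1*26 = -306 - 26 = -332)
F(o, k) = √(k² + o²)
B(C) = √2*√(C²) (B(C) = √(C² + C²) = √(2*C²) = √2*√(C²))
(1150 + N(-46, 4))/(B(39) + v(-43)) = (1150 + (-46)²)/(√2*√(39²) - 332) = (1150 + 2116)/(√2*√1521 - 332) = 3266/(√2*39 - 332) = 3266/(39*√2 - 332) = 3266/(-332 + 39*√2)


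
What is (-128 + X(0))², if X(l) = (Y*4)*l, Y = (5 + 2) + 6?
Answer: 16384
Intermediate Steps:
Y = 13 (Y = 7 + 6 = 13)
X(l) = 52*l (X(l) = (13*4)*l = 52*l)
(-128 + X(0))² = (-128 + 52*0)² = (-128 + 0)² = (-128)² = 16384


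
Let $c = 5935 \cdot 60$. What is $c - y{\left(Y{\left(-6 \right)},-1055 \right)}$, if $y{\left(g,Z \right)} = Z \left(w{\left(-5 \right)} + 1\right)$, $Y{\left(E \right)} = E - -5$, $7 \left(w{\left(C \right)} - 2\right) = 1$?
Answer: $\frac{2515910}{7} \approx 3.5942 \cdot 10^{5}$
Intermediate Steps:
$w{\left(C \right)} = \frac{15}{7}$ ($w{\left(C \right)} = 2 + \frac{1}{7} \cdot 1 = 2 + \frac{1}{7} = \frac{15}{7}$)
$c = 356100$
$Y{\left(E \right)} = 5 + E$ ($Y{\left(E \right)} = E + 5 = 5 + E$)
$y{\left(g,Z \right)} = \frac{22 Z}{7}$ ($y{\left(g,Z \right)} = Z \left(\frac{15}{7} + 1\right) = Z \frac{22}{7} = \frac{22 Z}{7}$)
$c - y{\left(Y{\left(-6 \right)},-1055 \right)} = 356100 - \frac{22}{7} \left(-1055\right) = 356100 - - \frac{23210}{7} = 356100 + \frac{23210}{7} = \frac{2515910}{7}$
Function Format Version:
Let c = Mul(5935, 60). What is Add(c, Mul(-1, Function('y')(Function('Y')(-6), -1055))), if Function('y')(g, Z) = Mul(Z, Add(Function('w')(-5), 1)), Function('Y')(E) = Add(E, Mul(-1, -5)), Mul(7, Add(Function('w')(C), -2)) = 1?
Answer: Rational(2515910, 7) ≈ 3.5942e+5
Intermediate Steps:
Function('w')(C) = Rational(15, 7) (Function('w')(C) = Add(2, Mul(Rational(1, 7), 1)) = Add(2, Rational(1, 7)) = Rational(15, 7))
c = 356100
Function('Y')(E) = Add(5, E) (Function('Y')(E) = Add(E, 5) = Add(5, E))
Function('y')(g, Z) = Mul(Rational(22, 7), Z) (Function('y')(g, Z) = Mul(Z, Add(Rational(15, 7), 1)) = Mul(Z, Rational(22, 7)) = Mul(Rational(22, 7), Z))
Add(c, Mul(-1, Function('y')(Function('Y')(-6), -1055))) = Add(356100, Mul(-1, Mul(Rational(22, 7), -1055))) = Add(356100, Mul(-1, Rational(-23210, 7))) = Add(356100, Rational(23210, 7)) = Rational(2515910, 7)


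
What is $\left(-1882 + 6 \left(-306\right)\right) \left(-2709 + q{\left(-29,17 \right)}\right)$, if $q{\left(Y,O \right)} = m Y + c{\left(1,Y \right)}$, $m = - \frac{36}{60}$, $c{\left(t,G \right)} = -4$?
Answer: $\frac{50111204}{5} \approx 1.0022 \cdot 10^{7}$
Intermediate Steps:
$m = - \frac{3}{5}$ ($m = \left(-36\right) \frac{1}{60} = - \frac{3}{5} \approx -0.6$)
$q{\left(Y,O \right)} = -4 - \frac{3 Y}{5}$ ($q{\left(Y,O \right)} = - \frac{3 Y}{5} - 4 = -4 - \frac{3 Y}{5}$)
$\left(-1882 + 6 \left(-306\right)\right) \left(-2709 + q{\left(-29,17 \right)}\right) = \left(-1882 + 6 \left(-306\right)\right) \left(-2709 - - \frac{67}{5}\right) = \left(-1882 - 1836\right) \left(-2709 + \left(-4 + \frac{87}{5}\right)\right) = - 3718 \left(-2709 + \frac{67}{5}\right) = \left(-3718\right) \left(- \frac{13478}{5}\right) = \frac{50111204}{5}$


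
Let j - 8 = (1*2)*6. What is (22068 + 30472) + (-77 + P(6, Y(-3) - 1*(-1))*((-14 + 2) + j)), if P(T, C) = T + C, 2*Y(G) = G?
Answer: 52507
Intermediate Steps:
j = 20 (j = 8 + (1*2)*6 = 8 + 2*6 = 8 + 12 = 20)
Y(G) = G/2
P(T, C) = C + T
(22068 + 30472) + (-77 + P(6, Y(-3) - 1*(-1))*((-14 + 2) + j)) = (22068 + 30472) + (-77 + (((½)*(-3) - 1*(-1)) + 6)*((-14 + 2) + 20)) = 52540 + (-77 + ((-3/2 + 1) + 6)*(-12 + 20)) = 52540 + (-77 + (-½ + 6)*8) = 52540 + (-77 + (11/2)*8) = 52540 + (-77 + 44) = 52540 - 33 = 52507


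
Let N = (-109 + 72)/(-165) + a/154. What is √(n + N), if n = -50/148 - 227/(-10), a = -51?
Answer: √6503087514/17094 ≈ 4.7175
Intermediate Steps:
n = 4137/185 (n = -50*1/148 - 227*(-⅒) = -25/74 + 227/10 = 4137/185 ≈ 22.362)
N = -247/2310 (N = (-109 + 72)/(-165) - 51/154 = -37*(-1/165) - 51*1/154 = 37/165 - 51/154 = -247/2310 ≈ -0.10693)
√(n + N) = √(4137/185 - 247/2310) = √(380431/17094) = √6503087514/17094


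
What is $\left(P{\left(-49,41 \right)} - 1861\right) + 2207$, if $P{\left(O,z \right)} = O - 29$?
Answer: $268$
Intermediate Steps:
$P{\left(O,z \right)} = -29 + O$
$\left(P{\left(-49,41 \right)} - 1861\right) + 2207 = \left(\left(-29 - 49\right) - 1861\right) + 2207 = \left(-78 - 1861\right) + 2207 = -1939 + 2207 = 268$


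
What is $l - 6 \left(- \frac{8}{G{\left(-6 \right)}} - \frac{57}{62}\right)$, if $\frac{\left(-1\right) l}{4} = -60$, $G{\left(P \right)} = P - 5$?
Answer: $\frac{82233}{341} \approx 241.15$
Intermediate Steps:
$G{\left(P \right)} = -5 + P$ ($G{\left(P \right)} = P - 5 = -5 + P$)
$l = 240$ ($l = \left(-4\right) \left(-60\right) = 240$)
$l - 6 \left(- \frac{8}{G{\left(-6 \right)}} - \frac{57}{62}\right) = 240 - 6 \left(- \frac{8}{-5 - 6} - \frac{57}{62}\right) = 240 - 6 \left(- \frac{8}{-11} - \frac{57}{62}\right) = 240 - 6 \left(\left(-8\right) \left(- \frac{1}{11}\right) - \frac{57}{62}\right) = 240 - 6 \left(\frac{8}{11} - \frac{57}{62}\right) = 240 - - \frac{393}{341} = 240 + \frac{393}{341} = \frac{82233}{341}$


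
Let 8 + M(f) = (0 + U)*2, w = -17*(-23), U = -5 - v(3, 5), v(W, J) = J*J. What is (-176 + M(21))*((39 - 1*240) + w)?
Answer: -46360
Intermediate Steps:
v(W, J) = J²
U = -30 (U = -5 - 1*5² = -5 - 1*25 = -5 - 25 = -30)
w = 391
M(f) = -68 (M(f) = -8 + (0 - 30)*2 = -8 - 30*2 = -8 - 60 = -68)
(-176 + M(21))*((39 - 1*240) + w) = (-176 - 68)*((39 - 1*240) + 391) = -244*((39 - 240) + 391) = -244*(-201 + 391) = -244*190 = -46360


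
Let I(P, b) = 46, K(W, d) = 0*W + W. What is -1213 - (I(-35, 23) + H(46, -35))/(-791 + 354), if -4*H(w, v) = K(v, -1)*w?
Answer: -46055/38 ≈ -1212.0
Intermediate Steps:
K(W, d) = W (K(W, d) = 0 + W = W)
H(w, v) = -v*w/4
-1213 - (I(-35, 23) + H(46, -35))/(-791 + 354) = -1213 - (46 - ¼*(-35)*46)/(-791 + 354) = -1213 - (46 + 805/2)/(-437) = -1213 - 897*(-1)/(2*437) = -1213 - 1*(-39/38) = -1213 + 39/38 = -46055/38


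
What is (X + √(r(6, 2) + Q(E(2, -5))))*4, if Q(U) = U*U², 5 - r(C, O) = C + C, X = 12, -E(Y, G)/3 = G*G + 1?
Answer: 48 + 4*I*√474559 ≈ 48.0 + 2755.5*I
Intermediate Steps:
E(Y, G) = -3 - 3*G² (E(Y, G) = -3*(G*G + 1) = -3*(G² + 1) = -3*(1 + G²) = -3 - 3*G²)
r(C, O) = 5 - 2*C (r(C, O) = 5 - (C + C) = 5 - 2*C)
Q(U) = U³
(X + √(r(6, 2) + Q(E(2, -5))))*4 = (12 + √((5 - 2*6) + (-3 - 3*(-5)²)³))*4 = (12 + √((5 - 12) + (-3 - 3*25)³))*4 = (12 + √(-7 + (-3 - 75)³))*4 = (12 + √(-7 + (-78)³))*4 = (12 + √(-7 - 474552))*4 = (12 + √(-474559))*4 = (12 + I*√474559)*4 = 48 + 4*I*√474559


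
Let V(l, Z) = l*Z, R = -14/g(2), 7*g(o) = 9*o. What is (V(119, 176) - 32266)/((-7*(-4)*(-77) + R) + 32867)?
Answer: -50949/138175 ≈ -0.36873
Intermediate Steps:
g(o) = 9*o/7 (g(o) = (9*o)/7 = 9*o/7)
R = -49/9 (R = -14/((9/7)*2) = -14/18/7 = -14*7/18 = -49/9 ≈ -5.4444)
V(l, Z) = Z*l
(V(119, 176) - 32266)/((-7*(-4)*(-77) + R) + 32867) = (176*119 - 32266)/((-7*(-4)*(-77) - 49/9) + 32867) = (20944 - 32266)/((28*(-77) - 49/9) + 32867) = -11322/((-2156 - 49/9) + 32867) = -11322/(-19453/9 + 32867) = -11322/276350/9 = -11322*9/276350 = -50949/138175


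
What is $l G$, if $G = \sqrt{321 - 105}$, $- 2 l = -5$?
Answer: $15 \sqrt{6} \approx 36.742$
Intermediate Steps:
$l = \frac{5}{2}$ ($l = \left(- \frac{1}{2}\right) \left(-5\right) = \frac{5}{2} \approx 2.5$)
$G = 6 \sqrt{6}$ ($G = \sqrt{216} = 6 \sqrt{6} \approx 14.697$)
$l G = \frac{5 \cdot 6 \sqrt{6}}{2} = 15 \sqrt{6}$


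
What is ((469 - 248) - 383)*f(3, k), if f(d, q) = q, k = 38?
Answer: -6156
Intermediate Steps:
((469 - 248) - 383)*f(3, k) = ((469 - 248) - 383)*38 = (221 - 383)*38 = -162*38 = -6156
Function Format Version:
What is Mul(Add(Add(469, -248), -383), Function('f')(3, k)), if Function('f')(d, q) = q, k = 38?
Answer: -6156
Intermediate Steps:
Mul(Add(Add(469, -248), -383), Function('f')(3, k)) = Mul(Add(Add(469, -248), -383), 38) = Mul(Add(221, -383), 38) = Mul(-162, 38) = -6156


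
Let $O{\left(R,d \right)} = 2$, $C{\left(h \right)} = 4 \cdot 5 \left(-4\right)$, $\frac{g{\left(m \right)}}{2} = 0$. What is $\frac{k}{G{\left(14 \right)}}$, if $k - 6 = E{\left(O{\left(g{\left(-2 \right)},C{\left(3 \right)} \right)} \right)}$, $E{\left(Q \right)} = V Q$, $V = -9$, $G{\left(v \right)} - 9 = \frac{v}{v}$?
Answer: $- \frac{6}{5} \approx -1.2$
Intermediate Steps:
$g{\left(m \right)} = 0$ ($g{\left(m \right)} = 2 \cdot 0 = 0$)
$C{\left(h \right)} = -80$ ($C{\left(h \right)} = 20 \left(-4\right) = -80$)
$G{\left(v \right)} = 10$ ($G{\left(v \right)} = 9 + \frac{v}{v} = 9 + 1 = 10$)
$E{\left(Q \right)} = - 9 Q$
$k = -12$ ($k = 6 - 18 = -12$)
$\frac{k}{G{\left(14 \right)}} = - \frac{12}{10} = \left(-12\right) \frac{1}{10} = - \frac{6}{5}$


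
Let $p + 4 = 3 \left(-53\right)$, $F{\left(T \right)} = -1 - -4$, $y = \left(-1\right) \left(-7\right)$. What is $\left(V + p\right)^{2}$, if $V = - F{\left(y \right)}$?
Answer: $27556$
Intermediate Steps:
$y = 7$
$F{\left(T \right)} = 3$ ($F{\left(T \right)} = -1 + 4 = 3$)
$p = -163$ ($p = -4 + 3 \left(-53\right) = -4 - 159 = -163$)
$V = -3$ ($V = \left(-1\right) 3 = -3$)
$\left(V + p\right)^{2} = \left(-3 - 163\right)^{2} = \left(-166\right)^{2} = 27556$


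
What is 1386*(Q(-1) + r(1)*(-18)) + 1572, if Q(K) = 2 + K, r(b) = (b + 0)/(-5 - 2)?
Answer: 6522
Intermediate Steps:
r(b) = -b/7 (r(b) = b/(-7) = b*(-⅐) = -b/7)
1386*(Q(-1) + r(1)*(-18)) + 1572 = 1386*((2 - 1) - ⅐*1*(-18)) + 1572 = 1386*(1 - ⅐*(-18)) + 1572 = 1386*(1 + 18/7) + 1572 = 1386*(25/7) + 1572 = 4950 + 1572 = 6522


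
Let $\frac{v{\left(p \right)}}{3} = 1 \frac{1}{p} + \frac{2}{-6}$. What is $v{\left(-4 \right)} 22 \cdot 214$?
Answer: $-8239$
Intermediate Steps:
$v{\left(p \right)} = -1 + \frac{3}{p}$ ($v{\left(p \right)} = 3 \left(1 \frac{1}{p} + \frac{2}{-6}\right) = 3 \left(\frac{1}{p} + 2 \left(- \frac{1}{6}\right)\right) = 3 \left(\frac{1}{p} - \frac{1}{3}\right) = 3 \left(- \frac{1}{3} + \frac{1}{p}\right) = -1 + \frac{3}{p}$)
$v{\left(-4 \right)} 22 \cdot 214 = \frac{3 - -4}{-4} \cdot 22 \cdot 214 = - \frac{3 + 4}{4} \cdot 22 \cdot 214 = \left(- \frac{1}{4}\right) 7 \cdot 22 \cdot 214 = \left(- \frac{7}{4}\right) 22 \cdot 214 = \left(- \frac{77}{2}\right) 214 = -8239$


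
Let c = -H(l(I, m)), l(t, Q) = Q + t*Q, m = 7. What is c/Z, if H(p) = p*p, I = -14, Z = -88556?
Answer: 49/524 ≈ 0.093511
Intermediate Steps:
l(t, Q) = Q + Q*t
H(p) = p**2
c = -8281 (c = -(7*(1 - 14))**2 = -(7*(-13))**2 = -1*(-91)**2 = -1*8281 = -8281)
c/Z = -8281/(-88556) = -8281*(-1/88556) = 49/524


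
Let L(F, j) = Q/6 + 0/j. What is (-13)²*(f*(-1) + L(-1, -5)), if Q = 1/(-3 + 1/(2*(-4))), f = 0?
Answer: -676/75 ≈ -9.0133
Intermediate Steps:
Q = -8/25 (Q = 1/(-3 + (½)*(-¼)) = 1/(-3 - ⅛) = 1/(-25/8) = -8/25 ≈ -0.32000)
L(F, j) = -4/75 (L(F, j) = -8/25/6 + 0/j = -8/25*⅙ + 0 = -4/75 + 0 = -4/75)
(-13)²*(f*(-1) + L(-1, -5)) = (-13)²*(0*(-1) - 4/75) = 169*(0 - 4/75) = 169*(-4/75) = -676/75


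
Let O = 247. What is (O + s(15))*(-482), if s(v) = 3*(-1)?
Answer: -117608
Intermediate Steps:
s(v) = -3
(O + s(15))*(-482) = (247 - 3)*(-482) = 244*(-482) = -117608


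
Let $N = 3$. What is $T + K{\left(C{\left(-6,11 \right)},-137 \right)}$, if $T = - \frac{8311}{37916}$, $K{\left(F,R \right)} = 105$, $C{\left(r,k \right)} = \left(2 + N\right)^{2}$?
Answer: $\frac{3972869}{37916} \approx 104.78$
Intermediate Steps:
$C{\left(r,k \right)} = 25$ ($C{\left(r,k \right)} = \left(2 + 3\right)^{2} = 5^{2} = 25$)
$T = - \frac{8311}{37916}$ ($T = \left(-8311\right) \frac{1}{37916} = - \frac{8311}{37916} \approx -0.2192$)
$T + K{\left(C{\left(-6,11 \right)},-137 \right)} = - \frac{8311}{37916} + 105 = \frac{3972869}{37916}$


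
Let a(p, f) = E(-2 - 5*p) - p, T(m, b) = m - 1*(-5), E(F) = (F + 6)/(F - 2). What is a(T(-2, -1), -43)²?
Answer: 2116/361 ≈ 5.8615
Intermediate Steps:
E(F) = (6 + F)/(-2 + F)
T(m, b) = 5 + m (T(m, b) = m + 5 = 5 + m)
a(p, f) = -p + (4 - 5*p)/(-4 - 5*p) (a(p, f) = (6 + (-2 - 5*p))/(-2 + (-2 - 5*p)) - p = (4 - 5*p)/(-4 - 5*p) - p = -p + (4 - 5*p)/(-4 - 5*p))
a(T(-2, -1), -43)² = ((-4 + (5 - 2) - 5*(5 - 2)²)/(4 + 5*(5 - 2)))² = ((-4 + 3 - 5*3²)/(4 + 5*3))² = ((-4 + 3 - 5*9)/(4 + 15))² = ((-4 + 3 - 45)/19)² = ((1/19)*(-46))² = (-46/19)² = 2116/361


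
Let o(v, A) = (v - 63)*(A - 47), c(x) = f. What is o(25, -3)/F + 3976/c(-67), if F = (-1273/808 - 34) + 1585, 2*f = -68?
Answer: -492549676/4256579 ≈ -115.71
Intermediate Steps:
f = -34 (f = (1/2)*(-68) = -34)
c(x) = -34
o(v, A) = (-63 + v)*(-47 + A)
F = 1251935/808 (F = (-1273*1/808 - 34) + 1585 = (-1273/808 - 34) + 1585 = -28745/808 + 1585 = 1251935/808 ≈ 1549.4)
o(25, -3)/F + 3976/c(-67) = (2961 - 63*(-3) - 47*25 - 3*25)/(1251935/808) + 3976/(-34) = (2961 + 189 - 1175 - 75)*(808/1251935) + 3976*(-1/34) = 1900*(808/1251935) - 1988/17 = 307040/250387 - 1988/17 = -492549676/4256579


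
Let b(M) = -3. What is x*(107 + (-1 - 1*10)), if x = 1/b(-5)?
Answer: -32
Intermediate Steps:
x = -⅓ (x = 1/(-3) = -⅓ ≈ -0.33333)
x*(107 + (-1 - 1*10)) = -(107 + (-1 - 1*10))/3 = -(107 + (-1 - 10))/3 = -(107 - 11)/3 = -⅓*96 = -32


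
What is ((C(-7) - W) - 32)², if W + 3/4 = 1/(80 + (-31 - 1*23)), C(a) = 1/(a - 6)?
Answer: 2660161/2704 ≈ 983.79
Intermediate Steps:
C(a) = 1/(-6 + a)
W = -37/52 (W = -¾ + 1/(80 + (-31 - 1*23)) = -¾ + 1/(80 + (-31 - 23)) = -¾ + 1/(80 - 54) = -¾ + 1/26 = -37/52 ≈ -0.71154)
((C(-7) - W) - 32)² = ((1/(-6 - 7) - 1*(-37/52)) - 32)² = ((1/(-13) + 37/52) - 32)² = ((-1/13 + 37/52) - 32)² = (33/52 - 32)² = (-1631/52)² = 2660161/2704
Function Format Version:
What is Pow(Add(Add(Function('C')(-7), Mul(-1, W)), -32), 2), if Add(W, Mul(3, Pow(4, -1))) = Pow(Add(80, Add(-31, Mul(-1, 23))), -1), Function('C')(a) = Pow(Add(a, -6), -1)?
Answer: Rational(2660161, 2704) ≈ 983.79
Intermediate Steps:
Function('C')(a) = Pow(Add(-6, a), -1)
W = Rational(-37, 52) (W = Add(Rational(-3, 4), Pow(Add(80, Add(-31, Mul(-1, 23))), -1)) = Add(Rational(-3, 4), Pow(Add(80, Add(-31, -23)), -1)) = Add(Rational(-3, 4), Pow(Add(80, -54), -1)) = Add(Rational(-3, 4), Pow(26, -1)) = Add(Rational(-3, 4), Rational(1, 26)) = Rational(-37, 52) ≈ -0.71154)
Pow(Add(Add(Function('C')(-7), Mul(-1, W)), -32), 2) = Pow(Add(Add(Pow(Add(-6, -7), -1), Mul(-1, Rational(-37, 52))), -32), 2) = Pow(Add(Add(Pow(-13, -1), Rational(37, 52)), -32), 2) = Pow(Add(Add(Rational(-1, 13), Rational(37, 52)), -32), 2) = Pow(Add(Rational(33, 52), -32), 2) = Pow(Rational(-1631, 52), 2) = Rational(2660161, 2704)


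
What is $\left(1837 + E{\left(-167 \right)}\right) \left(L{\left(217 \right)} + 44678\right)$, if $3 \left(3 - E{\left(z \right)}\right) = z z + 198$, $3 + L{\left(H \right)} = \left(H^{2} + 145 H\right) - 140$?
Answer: $- \frac{2777749463}{3} \approx -9.2592 \cdot 10^{8}$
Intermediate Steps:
$L{\left(H \right)} = -143 + H^{2} + 145 H$ ($L{\left(H \right)} = -3 - \left(140 - H^{2} - 145 H\right) = -3 + \left(-140 + H^{2} + 145 H\right) = -143 + H^{2} + 145 H$)
$E{\left(z \right)} = -63 - \frac{z^{2}}{3}$ ($E{\left(z \right)} = 3 - \frac{z z + 198}{3} = 3 - \frac{z^{2} + 198}{3} = 3 - \frac{198 + z^{2}}{3} = 3 - \left(66 + \frac{z^{2}}{3}\right) = -63 - \frac{z^{2}}{3}$)
$\left(1837 + E{\left(-167 \right)}\right) \left(L{\left(217 \right)} + 44678\right) = \left(1837 - \left(63 + \frac{\left(-167\right)^{2}}{3}\right)\right) \left(\left(-143 + 217^{2} + 145 \cdot 217\right) + 44678\right) = \left(1837 - \frac{28078}{3}\right) \left(\left(-143 + 47089 + 31465\right) + 44678\right) = \left(1837 - \frac{28078}{3}\right) \left(78411 + 44678\right) = \left(1837 - \frac{28078}{3}\right) 123089 = \left(- \frac{22567}{3}\right) 123089 = - \frac{2777749463}{3}$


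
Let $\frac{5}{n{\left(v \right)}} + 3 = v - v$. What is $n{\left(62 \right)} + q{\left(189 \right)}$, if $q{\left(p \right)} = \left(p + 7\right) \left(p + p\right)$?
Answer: $\frac{222259}{3} \approx 74086.0$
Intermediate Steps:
$q{\left(p \right)} = 2 p \left(7 + p\right)$ ($q{\left(p \right)} = \left(7 + p\right) 2 p = 2 p \left(7 + p\right)$)
$n{\left(v \right)} = - \frac{5}{3}$ ($n{\left(v \right)} = \frac{5}{-3 + \left(v - v\right)} = \frac{5}{-3 + 0} = \frac{5}{-3} = 5 \left(- \frac{1}{3}\right) = - \frac{5}{3}$)
$n{\left(62 \right)} + q{\left(189 \right)} = - \frac{5}{3} + 2 \cdot 189 \left(7 + 189\right) = - \frac{5}{3} + 2 \cdot 189 \cdot 196 = - \frac{5}{3} + 74088 = \frac{222259}{3}$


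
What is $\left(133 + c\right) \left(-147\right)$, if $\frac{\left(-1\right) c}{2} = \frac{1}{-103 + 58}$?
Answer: $- \frac{293363}{15} \approx -19558.0$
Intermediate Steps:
$c = \frac{2}{45}$ ($c = - \frac{2}{-103 + 58} = - \frac{2}{-45} = \left(-2\right) \left(- \frac{1}{45}\right) = \frac{2}{45} \approx 0.044444$)
$\left(133 + c\right) \left(-147\right) = \left(133 + \frac{2}{45}\right) \left(-147\right) = \frac{5987}{45} \left(-147\right) = - \frac{293363}{15}$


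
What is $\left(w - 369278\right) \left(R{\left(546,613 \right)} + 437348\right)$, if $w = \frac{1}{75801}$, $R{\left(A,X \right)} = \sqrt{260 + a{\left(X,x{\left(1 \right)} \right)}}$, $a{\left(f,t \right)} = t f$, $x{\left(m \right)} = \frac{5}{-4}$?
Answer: $- \frac{12242088504152596}{75801} - \frac{419874625155 i}{50534} \approx -1.615 \cdot 10^{11} - 8.3088 \cdot 10^{6} i$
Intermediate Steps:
$x{\left(m \right)} = - \frac{5}{4}$ ($x{\left(m \right)} = 5 \left(- \frac{1}{4}\right) = - \frac{5}{4}$)
$a{\left(f,t \right)} = f t$
$R{\left(A,X \right)} = \sqrt{260 - \frac{5 X}{4}}$ ($R{\left(A,X \right)} = \sqrt{260 + X \left(- \frac{5}{4}\right)} = \sqrt{260 - \frac{5 X}{4}}$)
$w = \frac{1}{75801} \approx 1.3192 \cdot 10^{-5}$
$\left(w - 369278\right) \left(R{\left(546,613 \right)} + 437348\right) = \left(\frac{1}{75801} - 369278\right) \left(\frac{\sqrt{1040 - 3065}}{2} + 437348\right) = - \frac{27991641677 \left(\frac{\sqrt{1040 - 3065}}{2} + 437348\right)}{75801} = - \frac{27991641677 \left(\frac{\sqrt{-2025}}{2} + 437348\right)}{75801} = - \frac{27991641677 \left(\frac{45 i}{2} + 437348\right)}{75801} = - \frac{27991641677 \left(437348 + \frac{45 i}{2}\right)}{75801} = - \frac{12242088504152596}{75801} - \frac{419874625155 i}{50534}$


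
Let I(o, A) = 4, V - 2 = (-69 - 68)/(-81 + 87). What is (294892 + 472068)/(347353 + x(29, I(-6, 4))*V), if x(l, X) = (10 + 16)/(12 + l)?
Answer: 47168040/21361397 ≈ 2.2081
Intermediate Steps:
V = -125/6 (V = 2 + (-69 - 68)/(-81 + 87) = 2 - 137/6 = -125/6 ≈ -20.833)
x(l, X) = 26/(12 + l)
(294892 + 472068)/(347353 + x(29, I(-6, 4))*V) = (294892 + 472068)/(347353 + (26/(12 + 29))*(-125/6)) = 766960/(347353 + (26/41)*(-125/6)) = 766960/(347353 - 1625/123) = 766960/(42722794/123) = 766960*(123/42722794) = 47168040/21361397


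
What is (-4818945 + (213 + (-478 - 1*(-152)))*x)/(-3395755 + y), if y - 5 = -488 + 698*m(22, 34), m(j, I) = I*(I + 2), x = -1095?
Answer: 2347605/1270943 ≈ 1.8471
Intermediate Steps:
m(j, I) = I*(2 + I)
y = 853869 (y = 5 + (-488 + 698*(34*(2 + 34))) = 5 + (-488 + 698*(34*36)) = 5 + (-488 + 698*1224) = 5 + (-488 + 854352) = 5 + 853864 = 853869)
(-4818945 + (213 + (-478 - 1*(-152)))*x)/(-3395755 + y) = (-4818945 + (213 + (-478 - 1*(-152)))*(-1095))/(-3395755 + 853869) = (-4818945 + (213 + (-478 + 152))*(-1095))/(-2541886) = (-4818945 + (213 - 326)*(-1095))*(-1/2541886) = (-4818945 - 113*(-1095))*(-1/2541886) = (-4818945 + 123735)*(-1/2541886) = -4695210*(-1/2541886) = 2347605/1270943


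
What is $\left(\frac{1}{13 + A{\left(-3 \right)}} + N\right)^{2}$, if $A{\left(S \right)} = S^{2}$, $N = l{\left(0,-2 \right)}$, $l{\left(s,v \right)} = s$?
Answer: $\frac{1}{484} \approx 0.0020661$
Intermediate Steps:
$N = 0$
$\left(\frac{1}{13 + A{\left(-3 \right)}} + N\right)^{2} = \left(\frac{1}{13 + \left(-3\right)^{2}} + 0\right)^{2} = \left(\frac{1}{13 + 9} + 0\right)^{2} = \left(\frac{1}{22} + 0\right)^{2} = \left(\frac{1}{22}\right)^{2} = \frac{1}{484}$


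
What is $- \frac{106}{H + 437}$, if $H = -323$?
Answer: $- \frac{53}{57} \approx -0.92982$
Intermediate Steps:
$- \frac{106}{H + 437} = - \frac{106}{-323 + 437} = - \frac{106}{114} = \left(-106\right) \frac{1}{114} = - \frac{53}{57}$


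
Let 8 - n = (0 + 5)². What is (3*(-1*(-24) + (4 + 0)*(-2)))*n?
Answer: -816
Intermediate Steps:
n = -17 (n = 8 - (0 + 5)² = 8 - 1*5² = 8 - 1*25 = 8 - 25 = -17)
(3*(-1*(-24) + (4 + 0)*(-2)))*n = (3*(-1*(-24) + (4 + 0)*(-2)))*(-17) = (3*(24 + 4*(-2)))*(-17) = (3*(24 - 8))*(-17) = (3*16)*(-17) = 48*(-17) = -816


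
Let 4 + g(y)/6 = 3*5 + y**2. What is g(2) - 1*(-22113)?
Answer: 22203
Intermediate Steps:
g(y) = 66 + 6*y**2 (g(y) = -24 + 6*(3*5 + y**2) = -24 + 6*(15 + y**2) = -24 + (90 + 6*y**2) = 66 + 6*y**2)
g(2) - 1*(-22113) = (66 + 6*2**2) - 1*(-22113) = (66 + 6*4) + 22113 = (66 + 24) + 22113 = 90 + 22113 = 22203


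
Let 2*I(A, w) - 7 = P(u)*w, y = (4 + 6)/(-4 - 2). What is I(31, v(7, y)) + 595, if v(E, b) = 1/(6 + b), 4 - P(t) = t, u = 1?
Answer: 7785/13 ≈ 598.85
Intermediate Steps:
y = -5/3 (y = 10/(-6) = 10*(-⅙) = -5/3 ≈ -1.6667)
P(t) = 4 - t
I(A, w) = 7/2 + 3*w/2 (I(A, w) = 7/2 + ((4 - 1*1)*w)/2 = 7/2 + ((4 - 1)*w)/2 = 7/2 + (3*w)/2 = 7/2 + 3*w/2)
I(31, v(7, y)) + 595 = (7/2 + 3/(2*(6 - 5/3))) + 595 = (7/2 + 3/(2*(13/3))) + 595 = (7/2 + (3/2)*(3/13)) + 595 = (7/2 + 9/26) + 595 = 50/13 + 595 = 7785/13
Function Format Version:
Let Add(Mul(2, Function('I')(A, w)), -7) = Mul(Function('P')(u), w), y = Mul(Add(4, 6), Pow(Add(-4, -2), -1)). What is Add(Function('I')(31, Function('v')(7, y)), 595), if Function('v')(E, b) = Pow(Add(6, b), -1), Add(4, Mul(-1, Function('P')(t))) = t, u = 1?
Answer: Rational(7785, 13) ≈ 598.85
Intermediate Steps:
y = Rational(-5, 3) (y = Mul(10, Pow(-6, -1)) = Mul(10, Rational(-1, 6)) = Rational(-5, 3) ≈ -1.6667)
Function('P')(t) = Add(4, Mul(-1, t))
Function('I')(A, w) = Add(Rational(7, 2), Mul(Rational(3, 2), w)) (Function('I')(A, w) = Add(Rational(7, 2), Mul(Rational(1, 2), Mul(Add(4, Mul(-1, 1)), w))) = Add(Rational(7, 2), Mul(Rational(1, 2), Mul(Add(4, -1), w))) = Add(Rational(7, 2), Mul(Rational(1, 2), Mul(3, w))) = Add(Rational(7, 2), Mul(Rational(3, 2), w)))
Add(Function('I')(31, Function('v')(7, y)), 595) = Add(Add(Rational(7, 2), Mul(Rational(3, 2), Pow(Add(6, Rational(-5, 3)), -1))), 595) = Add(Add(Rational(7, 2), Mul(Rational(3, 2), Pow(Rational(13, 3), -1))), 595) = Add(Add(Rational(7, 2), Mul(Rational(3, 2), Rational(3, 13))), 595) = Add(Add(Rational(7, 2), Rational(9, 26)), 595) = Add(Rational(50, 13), 595) = Rational(7785, 13)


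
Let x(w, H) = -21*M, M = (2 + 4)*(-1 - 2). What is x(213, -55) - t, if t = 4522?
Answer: -4144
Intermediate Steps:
M = -18 (M = 6*(-3) = -18)
x(w, H) = 378 (x(w, H) = -21*(-18) = 378)
x(213, -55) - t = 378 - 1*4522 = 378 - 4522 = -4144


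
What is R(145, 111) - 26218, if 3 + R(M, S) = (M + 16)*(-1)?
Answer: -26382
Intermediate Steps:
R(M, S) = -19 - M (R(M, S) = -3 + (M + 16)*(-1) = -3 + (16 + M)*(-1) = -3 + (-16 - M) = -19 - M)
R(145, 111) - 26218 = (-19 - 1*145) - 26218 = (-19 - 145) - 26218 = -164 - 26218 = -26382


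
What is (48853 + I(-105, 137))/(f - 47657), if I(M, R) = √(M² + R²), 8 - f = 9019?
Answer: -48853/56668 - √29794/56668 ≈ -0.86514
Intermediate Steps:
f = -9011 (f = 8 - 1*9019 = 8 - 9019 = -9011)
(48853 + I(-105, 137))/(f - 47657) = (48853 + √((-105)² + 137²))/(-9011 - 47657) = (48853 + √(11025 + 18769))/(-56668) = (48853 + √29794)*(-1/56668) = -48853/56668 - √29794/56668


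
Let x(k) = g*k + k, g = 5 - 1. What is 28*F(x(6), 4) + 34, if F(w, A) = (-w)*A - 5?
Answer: -3466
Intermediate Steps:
g = 4
x(k) = 5*k (x(k) = 4*k + k = 5*k)
F(w, A) = -5 - A*w (F(w, A) = -A*w - 5 = -5 - A*w)
28*F(x(6), 4) + 34 = 28*(-5 - 1*4*5*6) + 34 = 28*(-5 - 1*4*30) + 34 = 28*(-5 - 120) + 34 = 28*(-125) + 34 = -3500 + 34 = -3466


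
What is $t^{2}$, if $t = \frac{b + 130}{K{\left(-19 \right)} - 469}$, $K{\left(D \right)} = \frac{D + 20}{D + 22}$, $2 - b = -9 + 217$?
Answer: $\frac{36}{1369} \approx 0.026297$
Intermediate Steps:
$b = -206$ ($b = 2 - \left(-9 + 217\right) = 2 - 208 = -206$)
$K{\left(D \right)} = \frac{20 + D}{22 + D}$
$t = \frac{6}{37}$ ($t = \frac{-206 + 130}{\frac{20 - 19}{22 - 19} - 469} = - \frac{76}{\frac{1}{3} \cdot 1 - 469} = - \frac{76}{\frac{1}{3} - 469} = - \frac{76}{- \frac{1406}{3}} = \left(-76\right) \left(- \frac{3}{1406}\right) = \frac{6}{37} \approx 0.16216$)
$t^{2} = \left(\frac{6}{37}\right)^{2} = \frac{36}{1369}$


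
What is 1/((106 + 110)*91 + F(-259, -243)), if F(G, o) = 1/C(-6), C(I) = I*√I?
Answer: 4245696/83453400577 - 6*I*√6/83453400577 ≈ 5.0875e-5 - 1.7611e-10*I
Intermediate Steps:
C(I) = I^(3/2)
F(G, o) = I*√6/36 (F(G, o) = 1/((-6)^(3/2)) = 1/(-6*I*√6) = I*√6/36)
1/((106 + 110)*91 + F(-259, -243)) = 1/((106 + 110)*91 + I*√6/36) = 1/(216*91 + I*√6/36) = 1/(19656 + I*√6/36)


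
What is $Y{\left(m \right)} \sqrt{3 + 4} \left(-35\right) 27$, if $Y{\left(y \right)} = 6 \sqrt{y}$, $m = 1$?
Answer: $- 5670 \sqrt{7} \approx -15001.0$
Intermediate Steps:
$Y{\left(m \right)} \sqrt{3 + 4} \left(-35\right) 27 = 6 \sqrt{1} \sqrt{3 + 4} \left(-35\right) 27 = 6 \cdot 1 \sqrt{7} \left(-35\right) 27 = 6 \sqrt{7} \left(-35\right) 27 = - 210 \sqrt{7} \cdot 27 = - 5670 \sqrt{7}$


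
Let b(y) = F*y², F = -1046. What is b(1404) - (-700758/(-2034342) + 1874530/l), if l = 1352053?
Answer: -105024306435337377655/50935892669 ≈ -2.0619e+9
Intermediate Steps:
b(y) = -1046*y²
b(1404) - (-700758/(-2034342) + 1874530/l) = -1046*1404² - (-700758/(-2034342) + 1874530/1352053) = -1046*1971216 - (-700758*(-1/2034342) + 1874530*(1/1352053)) = -2061891936 - (12977/37673 + 1874530/1352053) = -2061891936 - 1*88164760471/50935892669 = -2061891936 - 88164760471/50935892669 = -105024306435337377655/50935892669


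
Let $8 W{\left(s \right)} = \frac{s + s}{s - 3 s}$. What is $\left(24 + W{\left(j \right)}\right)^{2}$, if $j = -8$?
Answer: $\frac{36481}{64} \approx 570.02$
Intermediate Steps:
$W{\left(s \right)} = - \frac{1}{8}$ ($W{\left(s \right)} = \frac{\left(s + s\right) \frac{1}{s - 3 s}}{8} = \frac{2 s \frac{1}{\left(-2\right) s}}{8} = \frac{2 s \left(- \frac{1}{2 s}\right)}{8} = \frac{1}{8} \left(-1\right) = - \frac{1}{8}$)
$\left(24 + W{\left(j \right)}\right)^{2} = \left(24 - \frac{1}{8}\right)^{2} = \left(\frac{191}{8}\right)^{2} = \frac{36481}{64}$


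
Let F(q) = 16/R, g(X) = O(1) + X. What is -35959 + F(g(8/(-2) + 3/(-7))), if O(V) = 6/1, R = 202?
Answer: -3631851/101 ≈ -35959.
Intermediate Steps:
O(V) = 6 (O(V) = 6*1 = 6)
g(X) = 6 + X
F(q) = 8/101 (F(q) = 16/202 = 16*(1/202) = 8/101)
-35959 + F(g(8/(-2) + 3/(-7))) = -35959 + 8/101 = -3631851/101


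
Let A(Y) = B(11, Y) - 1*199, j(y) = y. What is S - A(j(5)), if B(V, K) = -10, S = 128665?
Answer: 128874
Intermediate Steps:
A(Y) = -209 (A(Y) = -10 - 1*199 = -10 - 199 = -209)
S - A(j(5)) = 128665 - 1*(-209) = 128665 + 209 = 128874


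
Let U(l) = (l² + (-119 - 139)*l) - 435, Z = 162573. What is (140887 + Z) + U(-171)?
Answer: 376384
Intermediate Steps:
U(l) = -435 + l² - 258*l (U(l) = (l² - 258*l) - 435 = -435 + l² - 258*l)
(140887 + Z) + U(-171) = (140887 + 162573) + (-435 + (-171)² - 258*(-171)) = 303460 + (-435 + 29241 + 44118) = 303460 + 72924 = 376384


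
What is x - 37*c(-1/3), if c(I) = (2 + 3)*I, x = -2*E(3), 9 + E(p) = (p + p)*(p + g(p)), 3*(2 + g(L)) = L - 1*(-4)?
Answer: 119/3 ≈ 39.667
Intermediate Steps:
g(L) = -⅔ + L/3 (g(L) = -2 + (L - 1*(-4))/3 = -2 + (L + 4)/3 = -2 + (4 + L)/3 = -2 + (4/3 + L/3) = -⅔ + L/3)
E(p) = -9 + 2*p*(-⅔ + 4*p/3) (E(p) = -9 + (p + p)*(p + (-⅔ + p/3)) = -9 + (2*p)*(-⅔ + 4*p/3) = -9 + 2*p*(-⅔ + 4*p/3))
x = -22 (x = -2*(-9 - 4/3*3 + (8/3)*3²) = -2*(-9 - 4 + (8/3)*9) = -2*(-9 - 4 + 24) = -2*11 = -22)
c(I) = 5*I
x - 37*c(-1/3) = -22 - 185*(-1/3) = -22 - 185*(-1*⅓) = -22 - 185*(-1)/3 = -22 - 37*(-5/3) = -22 + 185/3 = 119/3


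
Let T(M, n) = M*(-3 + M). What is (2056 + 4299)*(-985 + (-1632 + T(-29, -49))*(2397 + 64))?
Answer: -11016576795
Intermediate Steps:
(2056 + 4299)*(-985 + (-1632 + T(-29, -49))*(2397 + 64)) = (2056 + 4299)*(-985 + (-1632 - 29*(-3 - 29))*(2397 + 64)) = 6355*(-985 + (-1632 - 29*(-32))*2461) = 6355*(-985 + (-1632 + 928)*2461) = 6355*(-985 - 704*2461) = 6355*(-985 - 1732544) = 6355*(-1733529) = -11016576795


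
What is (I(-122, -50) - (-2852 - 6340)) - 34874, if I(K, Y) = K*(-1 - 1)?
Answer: -25438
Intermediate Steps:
I(K, Y) = -2*K (I(K, Y) = K*(-2) = -2*K)
(I(-122, -50) - (-2852 - 6340)) - 34874 = (-2*(-122) - (-2852 - 6340)) - 34874 = (244 - 1*(-9192)) - 34874 = (244 + 9192) - 34874 = 9436 - 34874 = -25438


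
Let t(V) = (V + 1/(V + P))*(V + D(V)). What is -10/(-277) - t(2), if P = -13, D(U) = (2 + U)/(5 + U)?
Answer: -14848/3047 ≈ -4.8730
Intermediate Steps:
D(U) = (2 + U)/(5 + U)
t(V) = (V + 1/(-13 + V))*(V + (2 + V)/(5 + V)) (t(V) = (V + 1/(V - 13))*(V + (2 + V)/(5 + V)) = (V + 1/(-13 + V))*(V + (2 + V)/(5 + V)))
-10/(-277) - t(2) = -10/(-277) - (2 + 2**4 - 75*2**2 - 20*2 - 7*2**3)/(-65 + 2**2 - 8*2) = -10*(-1/277) - (2 + 16 - 75*4 - 40 - 7*8)/(-65 + 4 - 16) = 10/277 - (2 + 16 - 300 - 40 - 56)/(-77) = 10/277 - (-1)*(-378)/77 = 10/277 - 1*54/11 = 10/277 - 54/11 = -14848/3047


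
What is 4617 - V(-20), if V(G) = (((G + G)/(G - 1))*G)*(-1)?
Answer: 96157/21 ≈ 4578.9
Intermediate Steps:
V(G) = -2*G²/(-1 + G) (V(G) = (((2*G)/(-1 + G))*G)*(-1) = ((2*G/(-1 + G))*G)*(-1) = (2*G²/(-1 + G))*(-1) = -2*G²/(-1 + G))
4617 - V(-20) = 4617 - (-2)*(-20)²/(-1 - 20) = 4617 - (-2)*400/(-21) = 4617 - (-2)*400*(-1)/21 = 4617 - 1*800/21 = 4617 - 800/21 = 96157/21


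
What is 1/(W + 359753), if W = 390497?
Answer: 1/750250 ≈ 1.3329e-6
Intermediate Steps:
1/(W + 359753) = 1/(390497 + 359753) = 1/750250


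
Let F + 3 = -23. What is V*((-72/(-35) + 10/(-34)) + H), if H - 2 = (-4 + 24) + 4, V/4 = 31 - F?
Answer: 3766332/595 ≈ 6330.0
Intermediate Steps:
F = -26 (F = -3 - 23 = -26)
V = 228 (V = 4*(31 - 1*(-26)) = 4*(31 + 26) = 4*57 = 228)
H = 26 (H = 2 + ((-4 + 24) + 4) = 2 + (20 + 4) = 2 + 24 = 26)
V*((-72/(-35) + 10/(-34)) + H) = 228*((-72/(-35) + 10/(-34)) + 26) = 228*((-72*(-1/35) + 10*(-1/34)) + 26) = 228*((72/35 - 5/17) + 26) = 228*(1049/595 + 26) = 228*(16519/595) = 3766332/595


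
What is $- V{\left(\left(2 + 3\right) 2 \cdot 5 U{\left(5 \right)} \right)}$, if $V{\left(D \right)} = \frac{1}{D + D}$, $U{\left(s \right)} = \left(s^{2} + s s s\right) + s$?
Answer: $- \frac{1}{15500} \approx -6.4516 \cdot 10^{-5}$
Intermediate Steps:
$U{\left(s \right)} = s + s^{2} + s^{3}$ ($U{\left(s \right)} = \left(s^{2} + s^{2} s\right) + s = \left(s^{2} + s^{3}\right) + s = s + s^{2} + s^{3}$)
$V{\left(D \right)} = \frac{1}{2 D}$
$- V{\left(\left(2 + 3\right) 2 \cdot 5 U{\left(5 \right)} \right)} = - \frac{1}{2 \left(2 + 3\right) 2 \cdot 5 \cdot 5 \left(1 + 5 + 5^{2}\right)} = - \frac{1}{2 \cdot 5 \cdot 2 \cdot 5 \cdot 5 \left(1 + 5 + 25\right)} = - \frac{1}{2 \cdot 10 \cdot 5 \cdot 5 \cdot 31} = - \frac{1}{2 \cdot 50 \cdot 155} = - \frac{1}{2 \cdot 7750} = \left(-1\right) \frac{1}{15500} = - \frac{1}{15500}$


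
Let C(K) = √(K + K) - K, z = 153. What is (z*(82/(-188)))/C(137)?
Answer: 697/1410 + 697*√274/193170 ≈ 0.55405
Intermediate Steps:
C(K) = -K + √2*√K (C(K) = √(2*K) - K = √2*√K - K = -K + √2*√K)
(z*(82/(-188)))/C(137) = (153*(82/(-188)))/(-1*137 + √2*√137) = (153*(82*(-1/188)))/(-137 + √274) = (153*(-41/94))/(-137 + √274) = -6273/(94*(-137 + √274))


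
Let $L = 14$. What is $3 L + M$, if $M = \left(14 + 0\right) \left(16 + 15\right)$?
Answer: $476$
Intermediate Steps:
$M = 434$ ($M = 14 \cdot 31 = 434$)
$3 L + M = 3 \cdot 14 + 434 = 42 + 434 = 476$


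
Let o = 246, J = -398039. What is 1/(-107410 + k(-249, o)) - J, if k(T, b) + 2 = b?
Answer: 42656247473/107166 ≈ 3.9804e+5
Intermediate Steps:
k(T, b) = -2 + b
1/(-107410 + k(-249, o)) - J = 1/(-107410 + (-2 + 246)) - 1*(-398039) = 1/(-107410 + 244) + 398039 = 1/(-107166) + 398039 = -1/107166 + 398039 = 42656247473/107166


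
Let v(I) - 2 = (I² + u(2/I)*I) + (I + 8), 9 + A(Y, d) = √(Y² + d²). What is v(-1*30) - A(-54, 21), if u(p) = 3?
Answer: 799 - 3*√373 ≈ 741.06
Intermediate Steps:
A(Y, d) = -9 + √(Y² + d²)
v(I) = 10 + I² + 4*I (v(I) = 2 + ((I² + 3*I) + (I + 8)) = 2 + ((I² + 3*I) + (8 + I)) = 2 + (8 + I² + 4*I) = 10 + I² + 4*I)
v(-1*30) - A(-54, 21) = (10 + (-1*30)² + 4*(-1*30)) - (-9 + √((-54)² + 21²)) = (10 + (-30)² + 4*(-30)) - (-9 + √(2916 + 441)) = (10 + 900 - 120) - (-9 + √3357) = 790 - (-9 + 3*√373) = 790 + (9 - 3*√373) = 799 - 3*√373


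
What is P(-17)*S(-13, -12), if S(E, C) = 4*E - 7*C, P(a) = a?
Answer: -544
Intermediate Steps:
S(E, C) = -7*C + 4*E
P(-17)*S(-13, -12) = -17*(-7*(-12) + 4*(-13)) = -17*(84 - 52) = -17*32 = -544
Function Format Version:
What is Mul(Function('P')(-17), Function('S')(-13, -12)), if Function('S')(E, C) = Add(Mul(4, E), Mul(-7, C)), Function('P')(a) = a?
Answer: -544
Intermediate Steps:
Function('S')(E, C) = Add(Mul(-7, C), Mul(4, E))
Mul(Function('P')(-17), Function('S')(-13, -12)) = Mul(-17, Add(Mul(-7, -12), Mul(4, -13))) = Mul(-17, Add(84, -52)) = Mul(-17, 32) = -544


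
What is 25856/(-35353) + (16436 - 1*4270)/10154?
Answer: 83781387/179487181 ≈ 0.46678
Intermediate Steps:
25856/(-35353) + (16436 - 1*4270)/10154 = 25856*(-1/35353) + (16436 - 4270)*(1/10154) = -25856/35353 + 12166*(1/10154) = -25856/35353 + 6083/5077 = 83781387/179487181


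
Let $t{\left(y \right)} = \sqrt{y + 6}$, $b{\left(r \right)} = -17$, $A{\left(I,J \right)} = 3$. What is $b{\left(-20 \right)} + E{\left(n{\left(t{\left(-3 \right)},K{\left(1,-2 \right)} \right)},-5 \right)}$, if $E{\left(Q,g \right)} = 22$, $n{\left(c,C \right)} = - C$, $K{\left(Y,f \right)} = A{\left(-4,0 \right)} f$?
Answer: $5$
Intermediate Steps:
$K{\left(Y,f \right)} = 3 f$
$t{\left(y \right)} = \sqrt{6 + y}$
$b{\left(-20 \right)} + E{\left(n{\left(t{\left(-3 \right)},K{\left(1,-2 \right)} \right)},-5 \right)} = -17 + 22 = 5$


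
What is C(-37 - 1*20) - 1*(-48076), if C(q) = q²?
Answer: 51325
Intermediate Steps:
C(-37 - 1*20) - 1*(-48076) = (-37 - 1*20)² - 1*(-48076) = (-37 - 20)² + 48076 = (-57)² + 48076 = 3249 + 48076 = 51325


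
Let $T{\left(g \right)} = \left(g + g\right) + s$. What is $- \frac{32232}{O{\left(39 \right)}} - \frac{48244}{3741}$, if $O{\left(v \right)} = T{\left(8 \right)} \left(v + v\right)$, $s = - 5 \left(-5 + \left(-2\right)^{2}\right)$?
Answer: $- \frac{11089088}{340431} \approx -32.574$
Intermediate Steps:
$s = 5$ ($s = - 5 \left(-5 + 4\right) = \left(-5\right) \left(-1\right) = 5$)
$T{\left(g \right)} = 5 + 2 g$ ($T{\left(g \right)} = \left(g + g\right) + 5 = 2 g + 5 = 5 + 2 g$)
$O{\left(v \right)} = 42 v$ ($O{\left(v \right)} = \left(5 + 2 \cdot 8\right) \left(v + v\right) = \left(5 + 16\right) 2 v = 21 \cdot 2 v = 42 v$)
$- \frac{32232}{O{\left(39 \right)}} - \frac{48244}{3741} = - \frac{32232}{42 \cdot 39} - \frac{48244}{3741} = - \frac{32232}{1638} - \frac{48244}{3741} = \left(-32232\right) \frac{1}{1638} - \frac{48244}{3741} = - \frac{5372}{273} - \frac{48244}{3741} = - \frac{11089088}{340431}$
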